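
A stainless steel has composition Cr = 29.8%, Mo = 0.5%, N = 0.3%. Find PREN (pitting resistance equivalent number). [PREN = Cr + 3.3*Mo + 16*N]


Apply the PREN formula: PREN = Cr + 3.3*Mo + 16*N
PREN = 29.8 + 3.3*0.5 + 16*0.3
PREN = 29.8 + 1.65 + 4.8 = 36.25

36.25


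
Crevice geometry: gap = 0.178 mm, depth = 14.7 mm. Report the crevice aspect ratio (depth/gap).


Aspect ratio = depth / gap
Ratio = 14.7 / 0.178 = 82.6

82.6


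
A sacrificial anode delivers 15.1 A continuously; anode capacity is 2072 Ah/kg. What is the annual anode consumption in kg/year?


Annual consumption = current * hours per year / capacity
Rate = 15.1 * 8760 / 2072 = 63.8 kg/year

63.8 kg/year


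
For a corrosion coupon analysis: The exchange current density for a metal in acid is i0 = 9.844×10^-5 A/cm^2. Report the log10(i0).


i0 = 9.844×10^-5 A/cm^2
log10(i0) = -4.007

-4.007


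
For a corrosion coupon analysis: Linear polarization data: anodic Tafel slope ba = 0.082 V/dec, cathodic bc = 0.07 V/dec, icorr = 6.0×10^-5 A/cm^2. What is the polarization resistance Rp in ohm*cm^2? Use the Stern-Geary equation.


Apply the Stern-Geary equation: Rp = ba*bc / (2.303*icorr*(ba+bc))
ba*bc = 0.082*0.07 = 0.00574
ba+bc = 0.152; 2.303*icorr*(ba+bc) = 2.303*6.0×10^-5*0.152 = 2.100336×10^-5
Rp = 0.00574 / 2.100336×10^-5 = 273.3 ohm*cm^2

273.3 ohm*cm^2


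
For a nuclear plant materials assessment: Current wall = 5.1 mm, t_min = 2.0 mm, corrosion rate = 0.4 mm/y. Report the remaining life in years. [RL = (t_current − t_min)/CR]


Apply the remaining-life relation: RL = (t_current − t_min) / CR
RL = (5.1 − 2.0) / 0.4 = 3.1 / 0.4 = 7.8 years

7.8 years


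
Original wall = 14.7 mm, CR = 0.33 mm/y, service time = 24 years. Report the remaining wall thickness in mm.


Remaining wall = original − CR × time
t = 14.7 − 0.33*24 = 14.7 − 7.92 = 6.78 mm

6.78 mm


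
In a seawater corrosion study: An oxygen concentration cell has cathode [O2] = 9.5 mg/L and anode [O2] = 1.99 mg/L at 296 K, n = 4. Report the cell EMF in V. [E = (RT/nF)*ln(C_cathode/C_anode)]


Apply the Nernst concentration-cell relation: E = (RT/nF)*ln(C_cathode/C_anode)
RT/nF = 8.314*296/(4*96485) = 0.00637649 V
ln(9.5/1.99) = 1.56316
E = 0.00637649 * 1.56316 = 0.00997 V

0.00997 V


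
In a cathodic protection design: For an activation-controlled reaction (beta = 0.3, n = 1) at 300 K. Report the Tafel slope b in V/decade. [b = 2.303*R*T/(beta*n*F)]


Apply the Tafel slope relation: b = 2.303*R*T/(beta*n*F)
Numerator: 2.303 * 8.314 * 300 = 5744.14
Denominator: 0.3 * 1 * 96485 = 28945.5
b = 5744.14 / 28945.5 = 0.1984 V/decade

0.1984 V/decade


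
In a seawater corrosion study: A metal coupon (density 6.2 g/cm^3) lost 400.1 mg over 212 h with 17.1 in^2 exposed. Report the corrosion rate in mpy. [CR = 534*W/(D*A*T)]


Apply the mpy weight-loss relation: CR = 534 * W / (D * A * T)
Numerator: 534 * 400.1 = 213653.4
Denominator: 6.2 * 17.1 * 212 = 22476.24
CR = 213653.4 / 22476.24 = 9.5057 mpy

9.5057 mpy


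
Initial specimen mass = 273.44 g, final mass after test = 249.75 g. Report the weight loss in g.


Weight loss = initial − final
WL = 273.44 − 249.75 = 23.69 g

23.69 g


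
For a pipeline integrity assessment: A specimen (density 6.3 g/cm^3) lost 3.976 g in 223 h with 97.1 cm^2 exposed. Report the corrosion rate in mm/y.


Apply the mm/y weight-loss relation: CR = 87600 * W / (D * A * T)
Numerator: 87600 * 3.976 = 348297.6
Denominator: 6.3 * 97.1 * 223 = 136415.79
CR = 348297.6 / 136415.79 = 2.55321 mm/y

2.55321 mm/y


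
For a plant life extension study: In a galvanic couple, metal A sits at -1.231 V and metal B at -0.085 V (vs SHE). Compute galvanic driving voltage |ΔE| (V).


Driving voltage is the absolute potential difference.
|ΔE| = |-1.231 − (-0.085)| = 1.146 V

1.146 V


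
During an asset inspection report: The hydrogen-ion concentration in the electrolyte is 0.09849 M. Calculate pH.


pH = −log10[H+]
pH = −log10(0.09849) = 1.01

1.01


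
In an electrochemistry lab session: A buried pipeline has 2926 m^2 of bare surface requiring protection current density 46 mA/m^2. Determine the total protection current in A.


I = area * current density, then convert mA → A (÷1000)
I = 2926 * 46 / 1000 = 134.6 A

134.6 A


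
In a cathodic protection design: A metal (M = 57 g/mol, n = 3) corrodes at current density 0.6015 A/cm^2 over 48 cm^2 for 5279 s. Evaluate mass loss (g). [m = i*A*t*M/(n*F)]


Apply Faraday's law: m = i*A*t*M / (n*F)
Total charge passed Q = i*A*t = 0.6015*48*5279 = 152415.288 C
m = Q*M/(n*F) = 152415.288*57/(3*96485) = 30.014 g

30.014 g


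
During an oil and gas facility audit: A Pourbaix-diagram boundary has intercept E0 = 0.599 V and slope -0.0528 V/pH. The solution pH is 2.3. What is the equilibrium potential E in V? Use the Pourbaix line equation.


Apply the Pourbaix line equation: E = E0 + slope*pH
E = 0.599 + (-0.0528)*2.3 = 0.599 + (-0.12144) = 0.47756 V
Rounded to 4 decimal places: E = 0.4776 V

0.4776 V


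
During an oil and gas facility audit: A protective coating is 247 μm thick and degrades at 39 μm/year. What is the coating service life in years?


Service life = thickness / degradation rate
Life = 247 / 39 = 6.3 years

6.3 years


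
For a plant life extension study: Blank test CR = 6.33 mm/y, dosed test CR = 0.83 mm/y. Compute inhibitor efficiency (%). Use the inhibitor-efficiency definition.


Apply the inhibitor-efficiency definition: IE = (CR_blank − CR_inh)/CR_blank × 100
IE = (6.33 − 0.83) / 6.33 × 100
IE = 5.5 / 6.33 × 100 = 86.9 %

86.9 %


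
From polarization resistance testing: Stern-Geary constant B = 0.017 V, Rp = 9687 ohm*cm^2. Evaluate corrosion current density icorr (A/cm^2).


Apply the Stern-Geary relation: icorr = B / Rp
icorr = 0.017 / 9687 = 1.755×10^-6 A/cm^2

1.755×10^-6 A/cm^2


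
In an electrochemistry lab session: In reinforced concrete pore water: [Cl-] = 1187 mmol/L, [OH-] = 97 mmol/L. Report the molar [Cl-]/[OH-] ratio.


Threshold parameter = [Cl-] / [OH-] (molar basis; both in mmol/L, so units cancel)
Ratio = 1187 / 97 = 12.24

12.24


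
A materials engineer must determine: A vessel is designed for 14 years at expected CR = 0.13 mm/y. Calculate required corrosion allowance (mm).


Corrosion allowance = CR × design life
CA = 0.13 * 14 = 1.82 mm

1.82 mm


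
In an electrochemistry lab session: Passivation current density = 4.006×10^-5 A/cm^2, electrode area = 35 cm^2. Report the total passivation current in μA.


I = i_pass * A, then convert A → μA (×10^6)
I = 4.006×10^-5 * 35 * 10^6 = 1402.1 μA

1402.1 μA


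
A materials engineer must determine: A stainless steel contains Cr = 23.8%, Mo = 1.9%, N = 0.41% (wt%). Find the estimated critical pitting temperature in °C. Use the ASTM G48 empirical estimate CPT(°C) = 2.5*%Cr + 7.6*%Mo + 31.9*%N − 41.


Apply the ASTM G48 empirical CPT estimate: CPT(°C) = 2.5*%Cr + 7.6*%Mo + 31.9*%N − 41
2.5*23.8 = 59.5; 7.6*1.9 = 14.44; 31.9*0.41 = 13.079
CPT = 59.5 + 14.44 + 13.079 − 41 = 46.019 °C
Rounded to 0.1 °C: CPT ≈ 46.0 °C

46.0 °C


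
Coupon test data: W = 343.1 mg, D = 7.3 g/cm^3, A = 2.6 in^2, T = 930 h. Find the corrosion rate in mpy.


Apply the mpy weight-loss relation: CR = 534 * W / (D * A * T)
Numerator: 534 * 343.1 = 183215.4
Denominator: 7.3 * 2.6 * 930 = 17651.4
CR = 183215.4 / 17651.4 = 10.3797 mpy

10.3797 mpy


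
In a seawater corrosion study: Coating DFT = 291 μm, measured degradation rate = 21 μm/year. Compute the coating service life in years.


Service life = thickness / degradation rate
Life = 291 / 21 = 13.9 years

13.9 years


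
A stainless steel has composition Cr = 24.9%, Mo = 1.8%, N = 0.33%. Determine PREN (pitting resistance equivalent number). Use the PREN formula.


Apply the PREN formula: PREN = Cr + 3.3*Mo + 16*N
PREN = 24.9 + 3.3*1.8 + 16*0.33
PREN = 24.9 + 5.94 + 5.28 = 36.12

36.12


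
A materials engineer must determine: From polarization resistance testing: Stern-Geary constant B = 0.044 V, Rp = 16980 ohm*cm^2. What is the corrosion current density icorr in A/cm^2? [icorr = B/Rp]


Apply the Stern-Geary relation: icorr = B / Rp
icorr = 0.044 / 16980 = 2.591×10^-6 A/cm^2

2.591×10^-6 A/cm^2


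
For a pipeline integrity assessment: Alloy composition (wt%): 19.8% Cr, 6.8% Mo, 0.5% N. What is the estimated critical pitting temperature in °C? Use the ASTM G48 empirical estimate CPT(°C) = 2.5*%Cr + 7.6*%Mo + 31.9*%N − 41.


Apply the ASTM G48 empirical CPT estimate: CPT(°C) = 2.5*%Cr + 7.6*%Mo + 31.9*%N − 41
2.5*19.8 = 49.5; 7.6*6.8 = 51.68; 31.9*0.5 = 15.95
CPT = 49.5 + 51.68 + 15.95 − 41 = 76.13 °C
Rounded to 0.1 °C: CPT ≈ 76.1 °C

76.1 °C


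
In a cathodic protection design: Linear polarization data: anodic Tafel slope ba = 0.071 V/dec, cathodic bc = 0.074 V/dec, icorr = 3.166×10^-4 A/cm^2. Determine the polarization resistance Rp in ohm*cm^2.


Apply the Stern-Geary equation: Rp = ba*bc / (2.303*icorr*(ba+bc))
ba*bc = 0.071*0.074 = 0.005254
ba+bc = 0.145; 2.303*icorr*(ba+bc) = 2.303*3.166×10^-4*0.145 = 1.0572382×10^-4
Rp = 0.005254 / 1.0572382×10^-4 = 49.7 ohm*cm^2

49.7 ohm*cm^2


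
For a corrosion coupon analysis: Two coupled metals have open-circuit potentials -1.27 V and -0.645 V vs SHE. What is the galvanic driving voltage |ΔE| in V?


Driving voltage is the absolute potential difference.
|ΔE| = |-1.27 − (-0.645)| = 0.625 V

0.625 V


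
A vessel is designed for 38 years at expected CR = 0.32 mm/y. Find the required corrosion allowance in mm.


Corrosion allowance = CR × design life
CA = 0.32 * 38 = 12.16 mm

12.16 mm


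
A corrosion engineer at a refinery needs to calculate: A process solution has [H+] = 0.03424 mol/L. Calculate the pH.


pH = −log10[H+]
pH = −log10(0.03424) = 1.47

1.47


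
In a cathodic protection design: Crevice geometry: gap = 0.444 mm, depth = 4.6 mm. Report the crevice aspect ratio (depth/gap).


Aspect ratio = depth / gap
Ratio = 4.6 / 0.444 = 10.4

10.4


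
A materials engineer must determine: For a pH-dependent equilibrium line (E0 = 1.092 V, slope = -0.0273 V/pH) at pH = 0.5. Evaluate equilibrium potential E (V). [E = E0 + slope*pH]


Apply the Pourbaix line equation: E = E0 + slope*pH
E = 1.092 + (-0.0273)*0.5 = 1.092 + (-0.01365) = 1.07835 V
Rounded to 3 decimal places: E = 1.078 V

1.078 V


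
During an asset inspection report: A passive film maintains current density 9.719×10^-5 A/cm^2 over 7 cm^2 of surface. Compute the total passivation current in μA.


I = i_pass * A, then convert A → μA (×10^6)
I = 9.719×10^-5 * 7 * 10^6 = 680.33 μA

680.33 μA


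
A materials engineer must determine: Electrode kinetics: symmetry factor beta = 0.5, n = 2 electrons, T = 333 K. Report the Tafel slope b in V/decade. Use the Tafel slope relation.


Apply the Tafel slope relation: b = 2.303*R*T/(beta*n*F)
Numerator: 2.303 * 8.314 * 333 = 6376.0
Denominator: 0.5 * 2 * 96485 = 96485.0
b = 6376.0 / 96485.0 = 0.066 V/decade

0.066 V/decade


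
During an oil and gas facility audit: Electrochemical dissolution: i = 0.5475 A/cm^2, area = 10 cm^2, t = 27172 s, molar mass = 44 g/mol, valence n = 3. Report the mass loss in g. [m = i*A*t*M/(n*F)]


Apply Faraday's law: m = i*A*t*M / (n*F)
Total charge passed Q = i*A*t = 0.5475*10*27172 = 148766.7 C
m = Q*M/(n*F) = 148766.7*44/(3*96485) = 22.614 g

22.614 g


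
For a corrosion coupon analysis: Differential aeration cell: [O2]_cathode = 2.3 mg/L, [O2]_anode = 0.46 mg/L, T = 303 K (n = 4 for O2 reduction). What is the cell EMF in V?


Apply the Nernst concentration-cell relation: E = (RT/nF)*ln(C_cathode/C_anode)
RT/nF = 8.314*303/(4*96485) = 0.00652729 V
ln(2.3/0.46) = 1.60944
E = 0.00652729 * 1.60944 = 0.01051 V

0.01051 V


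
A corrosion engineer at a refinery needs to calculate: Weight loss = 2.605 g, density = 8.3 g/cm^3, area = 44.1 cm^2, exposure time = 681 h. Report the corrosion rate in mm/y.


Apply the mm/y weight-loss relation: CR = 87600 * W / (D * A * T)
Numerator: 87600 * 2.605 = 228198.0
Denominator: 8.3 * 44.1 * 681 = 249266.43
CR = 228198.0 / 249266.43 = 0.915478 mm/y

0.915478 mm/y


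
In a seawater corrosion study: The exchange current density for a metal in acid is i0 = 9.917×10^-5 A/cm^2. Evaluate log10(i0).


i0 = 9.917×10^-5 A/cm^2
log10(i0) = -4.004

-4.004


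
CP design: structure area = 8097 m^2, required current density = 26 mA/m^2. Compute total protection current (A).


I = area * current density, then convert mA → A (÷1000)
I = 8097 * 26 / 1000 = 210.52 A

210.52 A


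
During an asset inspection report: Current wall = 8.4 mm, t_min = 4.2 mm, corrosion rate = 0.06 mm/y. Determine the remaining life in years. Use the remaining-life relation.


Apply the remaining-life relation: RL = (t_current − t_min) / CR
RL = (8.4 − 4.2) / 0.06 = 4.2 / 0.06 = 70.0 years

70.0 years


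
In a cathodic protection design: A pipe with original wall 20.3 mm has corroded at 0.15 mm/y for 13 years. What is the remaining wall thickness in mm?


Remaining wall = original − CR × time
t = 20.3 − 0.15*13 = 20.3 − 1.95 = 18.35 mm

18.35 mm


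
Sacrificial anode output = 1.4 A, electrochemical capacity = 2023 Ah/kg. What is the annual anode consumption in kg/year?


Annual consumption = current * hours per year / capacity
Rate = 1.4 * 8760 / 2023 = 6.1 kg/year

6.1 kg/year


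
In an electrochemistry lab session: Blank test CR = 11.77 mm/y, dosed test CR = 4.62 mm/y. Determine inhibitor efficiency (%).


Apply the inhibitor-efficiency definition: IE = (CR_blank − CR_inh)/CR_blank × 100
IE = (11.77 − 4.62) / 11.77 × 100
IE = 7.15 / 11.77 × 100 = 60.7 %

60.7 %


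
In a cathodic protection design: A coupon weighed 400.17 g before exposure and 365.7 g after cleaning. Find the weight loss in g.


Weight loss = initial − final
WL = 400.17 − 365.7 = 34.47 g

34.47 g


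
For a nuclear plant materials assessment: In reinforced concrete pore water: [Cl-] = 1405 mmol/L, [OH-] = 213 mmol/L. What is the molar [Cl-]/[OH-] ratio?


Threshold parameter = [Cl-] / [OH-] (molar basis; both in mmol/L, so units cancel)
Ratio = 1405 / 213 = 6.6

6.6


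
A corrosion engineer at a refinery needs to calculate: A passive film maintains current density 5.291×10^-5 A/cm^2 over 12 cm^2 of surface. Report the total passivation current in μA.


I = i_pass * A, then convert A → μA (×10^6)
I = 5.291×10^-5 * 12 * 10^6 = 634.92 μA

634.92 μA


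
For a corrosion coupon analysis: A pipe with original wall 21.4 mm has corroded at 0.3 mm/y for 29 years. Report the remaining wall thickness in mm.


Remaining wall = original − CR × time
t = 21.4 − 0.3*29 = 21.4 − 8.7 = 12.7 mm

12.7 mm


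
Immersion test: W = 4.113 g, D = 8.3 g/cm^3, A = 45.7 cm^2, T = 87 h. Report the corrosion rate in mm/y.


Apply the mm/y weight-loss relation: CR = 87600 * W / (D * A * T)
Numerator: 87600 * 4.113 = 360298.8
Denominator: 8.3 * 45.7 * 87 = 32999.97
CR = 360298.8 / 32999.97 = 10.918155 mm/y

10.918155 mm/y


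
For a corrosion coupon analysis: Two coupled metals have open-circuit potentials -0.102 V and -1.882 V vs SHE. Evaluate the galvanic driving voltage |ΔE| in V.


Driving voltage is the absolute potential difference.
|ΔE| = |-0.102 − (-1.882)| = 1.78 V

1.78 V


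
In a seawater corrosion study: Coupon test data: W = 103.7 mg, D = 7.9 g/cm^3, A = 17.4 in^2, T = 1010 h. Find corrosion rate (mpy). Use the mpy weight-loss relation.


Apply the mpy weight-loss relation: CR = 534 * W / (D * A * T)
Numerator: 534 * 103.7 = 55375.8
Denominator: 7.9 * 17.4 * 1010 = 138834.6
CR = 55375.8 / 138834.6 = 0.3989 mpy

0.3989 mpy


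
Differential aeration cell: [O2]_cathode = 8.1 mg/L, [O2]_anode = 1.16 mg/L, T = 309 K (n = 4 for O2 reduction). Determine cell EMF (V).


Apply the Nernst concentration-cell relation: E = (RT/nF)*ln(C_cathode/C_anode)
RT/nF = 8.314*309/(4*96485) = 0.00665654 V
ln(8.1/1.16) = 1.94344
E = 0.00665654 * 1.94344 = 0.01294 V

0.01294 V


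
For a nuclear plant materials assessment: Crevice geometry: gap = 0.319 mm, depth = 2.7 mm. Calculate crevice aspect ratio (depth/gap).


Aspect ratio = depth / gap
Ratio = 2.7 / 0.319 = 8.5

8.5


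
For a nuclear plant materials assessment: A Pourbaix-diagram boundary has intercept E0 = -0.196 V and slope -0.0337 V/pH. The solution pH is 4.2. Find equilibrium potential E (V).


Apply the Pourbaix line equation: E = E0 + slope*pH
E = -0.196 + (-0.0337)*4.2 = -0.196 + (-0.14154) = -0.33754 V
Rounded to 3 decimal places: E = -0.338 V

-0.338 V


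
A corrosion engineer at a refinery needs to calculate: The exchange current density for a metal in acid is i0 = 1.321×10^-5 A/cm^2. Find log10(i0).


i0 = 1.321×10^-5 A/cm^2
log10(i0) = -4.879

-4.879


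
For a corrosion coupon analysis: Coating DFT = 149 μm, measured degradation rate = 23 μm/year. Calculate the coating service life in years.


Service life = thickness / degradation rate
Life = 149 / 23 = 6.5 years

6.5 years


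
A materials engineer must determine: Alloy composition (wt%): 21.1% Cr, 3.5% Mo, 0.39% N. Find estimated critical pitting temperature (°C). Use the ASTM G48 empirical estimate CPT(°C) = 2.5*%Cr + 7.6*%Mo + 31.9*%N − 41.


Apply the ASTM G48 empirical CPT estimate: CPT(°C) = 2.5*%Cr + 7.6*%Mo + 31.9*%N − 41
2.5*21.1 = 52.75; 7.6*3.5 = 26.6; 31.9*0.39 = 12.441
CPT = 52.75 + 26.6 + 12.441 − 41 = 50.791 °C
Rounded to 0.1 °C: CPT ≈ 50.8 °C

50.8 °C


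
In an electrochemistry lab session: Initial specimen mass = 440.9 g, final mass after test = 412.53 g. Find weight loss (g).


Weight loss = initial − final
WL = 440.9 − 412.53 = 28.37 g

28.37 g


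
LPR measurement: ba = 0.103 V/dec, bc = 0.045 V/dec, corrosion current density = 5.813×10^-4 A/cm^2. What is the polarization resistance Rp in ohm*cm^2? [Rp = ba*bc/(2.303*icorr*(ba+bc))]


Apply the Stern-Geary equation: Rp = ba*bc / (2.303*icorr*(ba+bc))
ba*bc = 0.103*0.045 = 0.004635
ba+bc = 0.148; 2.303*icorr*(ba+bc) = 2.303*5.813×10^-4*0.148 = 1.9813262×10^-4
Rp = 0.004635 / 1.9813262×10^-4 = 23.4 ohm*cm^2

23.4 ohm*cm^2


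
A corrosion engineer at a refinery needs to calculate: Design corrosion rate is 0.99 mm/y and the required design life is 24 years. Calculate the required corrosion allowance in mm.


Corrosion allowance = CR × design life
CA = 0.99 * 24 = 23.76 mm

23.76 mm


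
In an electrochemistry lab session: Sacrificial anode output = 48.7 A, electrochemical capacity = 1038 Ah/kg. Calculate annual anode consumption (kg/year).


Annual consumption = current * hours per year / capacity
Rate = 48.7 * 8760 / 1038 = 411.0 kg/year

411.0 kg/year


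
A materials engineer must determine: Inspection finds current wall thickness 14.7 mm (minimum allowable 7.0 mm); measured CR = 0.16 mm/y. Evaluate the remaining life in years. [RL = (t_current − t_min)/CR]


Apply the remaining-life relation: RL = (t_current − t_min) / CR
RL = (14.7 − 7.0) / 0.16 = 7.7 / 0.16 = 48.1 years

48.1 years


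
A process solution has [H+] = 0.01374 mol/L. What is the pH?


pH = −log10[H+]
pH = −log10(0.01374) = 1.86

1.86


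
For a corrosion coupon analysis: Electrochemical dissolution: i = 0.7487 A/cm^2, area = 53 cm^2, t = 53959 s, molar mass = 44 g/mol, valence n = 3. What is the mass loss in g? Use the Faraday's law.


Apply Faraday's law: m = i*A*t*M / (n*F)
Total charge passed Q = i*A*t = 0.7487*53*53959 = 2141152.4749 C
m = Q*M/(n*F) = 2141152.4749*44/(3*96485) = 325.4762 g

325.4762 g


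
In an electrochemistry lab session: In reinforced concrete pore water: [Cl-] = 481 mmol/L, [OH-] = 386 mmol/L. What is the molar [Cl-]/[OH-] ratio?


Threshold parameter = [Cl-] / [OH-] (molar basis; both in mmol/L, so units cancel)
Ratio = 481 / 386 = 1.25

1.25


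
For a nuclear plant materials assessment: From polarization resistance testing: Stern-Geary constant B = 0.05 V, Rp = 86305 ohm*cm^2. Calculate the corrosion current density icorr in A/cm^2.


Apply the Stern-Geary relation: icorr = B / Rp
icorr = 0.05 / 86305 = 5.793×10^-7 A/cm^2

5.793×10^-7 A/cm^2


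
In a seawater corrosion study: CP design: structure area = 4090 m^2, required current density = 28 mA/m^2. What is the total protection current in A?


I = area * current density, then convert mA → A (÷1000)
I = 4090 * 28 / 1000 = 114.52 A

114.52 A


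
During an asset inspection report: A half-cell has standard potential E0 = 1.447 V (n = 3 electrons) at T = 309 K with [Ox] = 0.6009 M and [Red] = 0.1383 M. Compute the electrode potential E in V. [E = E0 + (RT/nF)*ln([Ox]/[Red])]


Apply the Nernst equation: E = E0 + (RT/nF)*ln([Ox]/[Red])
Step 1: RT/nF = 8.314*309/(3*96485) = 0.00887539 V
Step 2: [Ox]/[Red] = 0.6009/0.1383 = 4.344902
Step 3: ln(4.344902) = 1.469003
Step 4: correction = 0.00887539 * 1.469003 = 0.013 V
E = 1.447 + 0.013 = 1.46 V

1.46 V


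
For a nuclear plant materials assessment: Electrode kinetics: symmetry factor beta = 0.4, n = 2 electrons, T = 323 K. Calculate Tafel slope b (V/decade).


Apply the Tafel slope relation: b = 2.303*R*T/(beta*n*F)
Numerator: 2.303 * 8.314 * 323 = 6184.53
Denominator: 0.4 * 2 * 96485 = 77188.0
b = 6184.53 / 77188.0 = 0.08 V/decade

0.08 V/decade


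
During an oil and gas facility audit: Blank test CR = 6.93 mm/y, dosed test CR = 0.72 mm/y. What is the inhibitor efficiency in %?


Apply the inhibitor-efficiency definition: IE = (CR_blank − CR_inh)/CR_blank × 100
IE = (6.93 − 0.72) / 6.93 × 100
IE = 6.21 / 6.93 × 100 = 89.6 %

89.6 %


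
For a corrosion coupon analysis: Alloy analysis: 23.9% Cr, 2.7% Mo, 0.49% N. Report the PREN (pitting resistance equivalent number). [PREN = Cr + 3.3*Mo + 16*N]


Apply the PREN formula: PREN = Cr + 3.3*Mo + 16*N
PREN = 23.9 + 3.3*2.7 + 16*0.49
PREN = 23.9 + 8.91 + 7.84 = 40.65

40.65


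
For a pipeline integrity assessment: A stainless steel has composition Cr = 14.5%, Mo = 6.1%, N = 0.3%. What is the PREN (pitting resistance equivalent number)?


Apply the PREN formula: PREN = Cr + 3.3*Mo + 16*N
PREN = 14.5 + 3.3*6.1 + 16*0.3
PREN = 14.5 + 20.13 + 4.8 = 39.43

39.43


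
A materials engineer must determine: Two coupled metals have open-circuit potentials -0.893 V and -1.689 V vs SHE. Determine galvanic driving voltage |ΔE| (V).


Driving voltage is the absolute potential difference.
|ΔE| = |-0.893 − (-1.689)| = 0.796 V

0.796 V


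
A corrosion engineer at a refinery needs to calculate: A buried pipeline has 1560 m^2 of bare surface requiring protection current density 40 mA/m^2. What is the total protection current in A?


I = area * current density, then convert mA → A (÷1000)
I = 1560 * 40 / 1000 = 62.4 A

62.4 A


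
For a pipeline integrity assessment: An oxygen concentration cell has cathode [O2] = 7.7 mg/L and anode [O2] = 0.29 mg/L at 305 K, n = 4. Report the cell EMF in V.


Apply the Nernst concentration-cell relation: E = (RT/nF)*ln(C_cathode/C_anode)
RT/nF = 8.314*305/(4*96485) = 0.00657037 V
ln(7.7/0.29) = 3.27909
E = 0.00657037 * 3.27909 = 0.02154 V

0.02154 V


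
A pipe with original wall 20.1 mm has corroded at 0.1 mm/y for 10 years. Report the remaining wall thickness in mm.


Remaining wall = original − CR × time
t = 20.1 − 0.1*10 = 20.1 − 1.0 = 19.1 mm

19.1 mm


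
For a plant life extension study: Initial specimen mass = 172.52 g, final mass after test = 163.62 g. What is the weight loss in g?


Weight loss = initial − final
WL = 172.52 − 163.62 = 8.9 g

8.9 g


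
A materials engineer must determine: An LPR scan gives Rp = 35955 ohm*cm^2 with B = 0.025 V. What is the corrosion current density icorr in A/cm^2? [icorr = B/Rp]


Apply the Stern-Geary relation: icorr = B / Rp
icorr = 0.025 / 35955 = 6.953×10^-7 A/cm^2

6.953×10^-7 A/cm^2


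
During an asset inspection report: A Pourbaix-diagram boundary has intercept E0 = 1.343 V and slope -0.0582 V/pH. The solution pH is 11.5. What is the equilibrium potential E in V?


Apply the Pourbaix line equation: E = E0 + slope*pH
E = 1.343 + (-0.0582)*11.5 = 1.343 + (-0.6693) = 0.6737 V
Rounded to 3 decimal places: E = 0.674 V

0.674 V


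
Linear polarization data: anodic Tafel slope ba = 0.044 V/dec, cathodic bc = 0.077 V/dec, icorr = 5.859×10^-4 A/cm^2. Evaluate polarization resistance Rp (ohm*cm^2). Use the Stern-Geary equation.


Apply the Stern-Geary equation: Rp = ba*bc / (2.303*icorr*(ba+bc))
ba*bc = 0.044*0.077 = 0.003388
ba+bc = 0.121; 2.303*icorr*(ba+bc) = 2.303*5.859×10^-4*0.121 = 1.6326865×10^-4
Rp = 0.003388 / 1.6326865×10^-4 = 20.75 ohm*cm^2

20.75 ohm*cm^2


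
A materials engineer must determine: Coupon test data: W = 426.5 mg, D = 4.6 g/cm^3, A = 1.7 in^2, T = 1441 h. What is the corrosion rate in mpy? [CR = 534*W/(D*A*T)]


Apply the mpy weight-loss relation: CR = 534 * W / (D * A * T)
Numerator: 534 * 426.5 = 227751.0
Denominator: 4.6 * 1.7 * 1441 = 11268.62
CR = 227751.0 / 11268.62 = 20.2111 mpy

20.2111 mpy


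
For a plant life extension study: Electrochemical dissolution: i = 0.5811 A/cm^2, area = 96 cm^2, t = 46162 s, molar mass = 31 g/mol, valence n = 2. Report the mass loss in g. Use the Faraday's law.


Apply Faraday's law: m = i*A*t*M / (n*F)
Total charge passed Q = i*A*t = 0.5811*96*46162 = 2575174.8672 C
m = Q*M/(n*F) = 2575174.8672*31/(2*96485) = 413.69343 g

413.69343 g


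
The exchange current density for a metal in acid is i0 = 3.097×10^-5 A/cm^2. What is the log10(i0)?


i0 = 3.097×10^-5 A/cm^2
log10(i0) = -4.509

-4.509


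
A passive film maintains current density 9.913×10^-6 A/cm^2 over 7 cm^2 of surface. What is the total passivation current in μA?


I = i_pass * A, then convert A → μA (×10^6)
I = 9.913×10^-6 * 7 * 10^6 = 69.39 μA

69.39 μA


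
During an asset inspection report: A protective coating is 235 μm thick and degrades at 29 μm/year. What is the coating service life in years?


Service life = thickness / degradation rate
Life = 235 / 29 = 8.1 years

8.1 years


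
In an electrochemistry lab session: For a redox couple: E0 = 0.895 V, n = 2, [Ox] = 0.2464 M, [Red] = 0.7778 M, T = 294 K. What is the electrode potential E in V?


Apply the Nernst equation: E = E0 + (RT/nF)*ln([Ox]/[Red])
Step 1: RT/nF = 8.314*294/(2*96485) = 0.01266682 V
Step 2: [Ox]/[Red] = 0.2464/0.7778 = 0.316791
Step 3: ln(0.316791) = -1.149513
Step 4: correction = 0.01266682 * -1.149513 = -0.0146 V
E = 0.895 + -0.0146 = 0.8804 V

0.8804 V


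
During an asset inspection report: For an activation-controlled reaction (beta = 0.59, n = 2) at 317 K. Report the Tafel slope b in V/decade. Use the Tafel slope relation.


Apply the Tafel slope relation: b = 2.303*R*T/(beta*n*F)
Numerator: 2.303 * 8.314 * 317 = 6069.64
Denominator: 0.59 * 2 * 96485 = 113852.3
b = 6069.64 / 113852.3 = 0.0533 V/decade

0.0533 V/decade


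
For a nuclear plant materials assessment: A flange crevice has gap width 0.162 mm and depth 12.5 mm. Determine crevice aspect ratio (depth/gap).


Aspect ratio = depth / gap
Ratio = 12.5 / 0.162 = 77.2

77.2


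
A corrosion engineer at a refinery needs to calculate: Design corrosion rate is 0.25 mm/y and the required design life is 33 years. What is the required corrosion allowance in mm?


Corrosion allowance = CR × design life
CA = 0.25 * 33 = 8.25 mm

8.25 mm


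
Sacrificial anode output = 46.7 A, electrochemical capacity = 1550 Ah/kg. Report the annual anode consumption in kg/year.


Annual consumption = current * hours per year / capacity
Rate = 46.7 * 8760 / 1550 = 263.9 kg/year

263.9 kg/year


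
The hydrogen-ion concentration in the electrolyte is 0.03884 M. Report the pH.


pH = −log10[H+]
pH = −log10(0.03884) = 1.41

1.41


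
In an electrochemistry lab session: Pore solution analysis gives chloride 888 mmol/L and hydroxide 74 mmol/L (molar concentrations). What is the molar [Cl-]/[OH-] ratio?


Threshold parameter = [Cl-] / [OH-] (molar basis; both in mmol/L, so units cancel)
Ratio = 888 / 74 = 12.0

12.0


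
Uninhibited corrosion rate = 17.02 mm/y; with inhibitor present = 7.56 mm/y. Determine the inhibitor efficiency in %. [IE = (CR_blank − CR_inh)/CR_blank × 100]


Apply the inhibitor-efficiency definition: IE = (CR_blank − CR_inh)/CR_blank × 100
IE = (17.02 − 7.56) / 17.02 × 100
IE = 9.46 / 17.02 × 100 = 55.6 %

55.6 %


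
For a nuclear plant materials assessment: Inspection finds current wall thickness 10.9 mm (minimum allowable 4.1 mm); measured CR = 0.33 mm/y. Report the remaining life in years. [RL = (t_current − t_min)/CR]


Apply the remaining-life relation: RL = (t_current − t_min) / CR
RL = (10.9 − 4.1) / 0.33 = 6.8 / 0.33 = 20.6 years

20.6 years


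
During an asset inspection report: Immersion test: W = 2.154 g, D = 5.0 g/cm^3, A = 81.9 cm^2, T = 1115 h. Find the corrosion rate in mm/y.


Apply the mm/y weight-loss relation: CR = 87600 * W / (D * A * T)
Numerator: 87600 * 2.154 = 188690.4
Denominator: 5.0 * 81.9 * 1115 = 456592.5
CR = 188690.4 / 456592.5 = 0.4133 mm/y

0.4133 mm/y


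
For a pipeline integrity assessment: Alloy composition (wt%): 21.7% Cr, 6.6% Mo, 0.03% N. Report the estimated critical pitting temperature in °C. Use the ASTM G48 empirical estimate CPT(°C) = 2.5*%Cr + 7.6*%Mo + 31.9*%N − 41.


Apply the ASTM G48 empirical CPT estimate: CPT(°C) = 2.5*%Cr + 7.6*%Mo + 31.9*%N − 41
2.5*21.7 = 54.25; 7.6*6.6 = 50.16; 31.9*0.03 = 0.957
CPT = 54.25 + 50.16 + 0.957 − 41 = 64.367 °C
Rounded to 0.1 °C: CPT ≈ 64.4 °C

64.4 °C


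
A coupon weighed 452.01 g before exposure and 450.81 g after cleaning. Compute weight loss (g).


Weight loss = initial − final
WL = 452.01 − 450.81 = 1.2 g

1.2 g


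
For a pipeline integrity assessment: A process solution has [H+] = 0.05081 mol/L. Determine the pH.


pH = −log10[H+]
pH = −log10(0.05081) = 1.29

1.29


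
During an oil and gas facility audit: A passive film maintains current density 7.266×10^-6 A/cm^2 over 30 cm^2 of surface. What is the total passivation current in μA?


I = i_pass * A, then convert A → μA (×10^6)
I = 7.266×10^-6 * 30 * 10^6 = 217.98 μA

217.98 μA


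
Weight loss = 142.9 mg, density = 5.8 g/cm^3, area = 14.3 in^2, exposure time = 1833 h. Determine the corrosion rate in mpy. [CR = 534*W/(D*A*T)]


Apply the mpy weight-loss relation: CR = 534 * W / (D * A * T)
Numerator: 534 * 142.9 = 76308.6
Denominator: 5.8 * 14.3 * 1833 = 152029.02
CR = 76308.6 / 152029.02 = 0.50193 mpy

0.50193 mpy


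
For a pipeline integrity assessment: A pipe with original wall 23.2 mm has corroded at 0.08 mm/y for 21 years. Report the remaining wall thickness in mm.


Remaining wall = original − CR × time
t = 23.2 − 0.08*21 = 23.2 − 1.68 = 21.52 mm

21.52 mm


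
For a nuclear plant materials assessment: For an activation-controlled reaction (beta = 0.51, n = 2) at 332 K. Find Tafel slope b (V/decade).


Apply the Tafel slope relation: b = 2.303*R*T/(beta*n*F)
Numerator: 2.303 * 8.314 * 332 = 6356.85
Denominator: 0.51 * 2 * 96485 = 98414.7
b = 6356.85 / 98414.7 = 0.0646 V/decade

0.0646 V/decade


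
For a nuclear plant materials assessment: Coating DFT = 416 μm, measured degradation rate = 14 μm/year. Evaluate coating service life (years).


Service life = thickness / degradation rate
Life = 416 / 14 = 29.7 years

29.7 years


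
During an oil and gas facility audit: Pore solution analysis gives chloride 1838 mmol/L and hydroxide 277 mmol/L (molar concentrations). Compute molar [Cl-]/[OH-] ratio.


Threshold parameter = [Cl-] / [OH-] (molar basis; both in mmol/L, so units cancel)
Ratio = 1838 / 277 = 6.64

6.64


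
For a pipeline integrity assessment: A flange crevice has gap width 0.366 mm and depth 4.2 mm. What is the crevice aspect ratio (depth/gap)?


Aspect ratio = depth / gap
Ratio = 4.2 / 0.366 = 11.5

11.5


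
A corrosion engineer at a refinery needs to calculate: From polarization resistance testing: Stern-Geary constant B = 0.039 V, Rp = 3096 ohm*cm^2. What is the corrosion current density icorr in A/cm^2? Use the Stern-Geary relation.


Apply the Stern-Geary relation: icorr = B / Rp
icorr = 0.039 / 3096 = 1.26×10^-5 A/cm^2

1.26×10^-5 A/cm^2


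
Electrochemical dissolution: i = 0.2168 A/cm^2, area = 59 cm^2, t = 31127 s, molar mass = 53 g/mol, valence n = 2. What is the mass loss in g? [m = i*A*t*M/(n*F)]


Apply Faraday's law: m = i*A*t*M / (n*F)
Total charge passed Q = i*A*t = 0.2168*59*31127 = 398151.6824 C
m = Q*M/(n*F) = 398151.6824*53/(2*96485) = 109.35399 g

109.35399 g


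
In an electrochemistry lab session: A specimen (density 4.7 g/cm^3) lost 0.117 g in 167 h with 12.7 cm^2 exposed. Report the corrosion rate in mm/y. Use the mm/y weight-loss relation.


Apply the mm/y weight-loss relation: CR = 87600 * W / (D * A * T)
Numerator: 87600 * 0.117 = 10249.2
Denominator: 4.7 * 12.7 * 167 = 9968.23
CR = 10249.2 / 9968.23 = 1.02819 mm/y

1.02819 mm/y


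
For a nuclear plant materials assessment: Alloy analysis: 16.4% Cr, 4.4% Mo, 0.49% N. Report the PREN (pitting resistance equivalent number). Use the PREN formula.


Apply the PREN formula: PREN = Cr + 3.3*Mo + 16*N
PREN = 16.4 + 3.3*4.4 + 16*0.49
PREN = 16.4 + 14.52 + 7.84 = 38.76

38.76


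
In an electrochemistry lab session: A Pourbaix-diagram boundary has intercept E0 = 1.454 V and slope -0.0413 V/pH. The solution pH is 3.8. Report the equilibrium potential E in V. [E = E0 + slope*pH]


Apply the Pourbaix line equation: E = E0 + slope*pH
E = 1.454 + (-0.0413)*3.8 = 1.454 + (-0.15694) = 1.29706 V
Rounded to 4 decimal places: E = 1.2971 V

1.2971 V


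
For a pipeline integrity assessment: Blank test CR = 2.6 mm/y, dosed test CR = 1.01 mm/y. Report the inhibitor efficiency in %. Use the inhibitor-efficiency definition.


Apply the inhibitor-efficiency definition: IE = (CR_blank − CR_inh)/CR_blank × 100
IE = (2.6 − 1.01) / 2.6 × 100
IE = 1.59 / 2.6 × 100 = 61.2 %

61.2 %


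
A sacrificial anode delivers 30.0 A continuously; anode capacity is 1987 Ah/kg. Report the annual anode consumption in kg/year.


Annual consumption = current * hours per year / capacity
Rate = 30.0 * 8760 / 1987 = 132.3 kg/year

132.3 kg/year


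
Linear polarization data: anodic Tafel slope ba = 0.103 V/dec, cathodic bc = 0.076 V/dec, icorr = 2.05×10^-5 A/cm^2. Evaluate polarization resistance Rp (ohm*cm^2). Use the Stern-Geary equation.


Apply the Stern-Geary equation: Rp = ba*bc / (2.303*icorr*(ba+bc))
ba*bc = 0.103*0.076 = 0.007828
ba+bc = 0.179; 2.303*icorr*(ba+bc) = 2.303*2.05×10^-5*0.179 = 8.4508585×10^-6
Rp = 0.007828 / 8.4508585×10^-6 = 926.3 ohm*cm^2

926.3 ohm*cm^2


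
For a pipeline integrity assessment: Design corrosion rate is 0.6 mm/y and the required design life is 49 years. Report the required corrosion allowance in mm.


Corrosion allowance = CR × design life
CA = 0.6 * 49 = 29.4 mm

29.4 mm


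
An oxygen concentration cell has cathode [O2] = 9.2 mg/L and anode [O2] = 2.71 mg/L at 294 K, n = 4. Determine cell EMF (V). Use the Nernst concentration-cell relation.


Apply the Nernst concentration-cell relation: E = (RT/nF)*ln(C_cathode/C_anode)
RT/nF = 8.314*294/(4*96485) = 0.00633341 V
ln(9.2/2.71) = 1.22225
E = 0.00633341 * 1.22225 = 0.00774 V

0.00774 V


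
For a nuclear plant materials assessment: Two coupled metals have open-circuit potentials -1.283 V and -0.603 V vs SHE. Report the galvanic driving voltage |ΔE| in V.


Driving voltage is the absolute potential difference.
|ΔE| = |-1.283 − (-0.603)| = 0.68 V

0.68 V


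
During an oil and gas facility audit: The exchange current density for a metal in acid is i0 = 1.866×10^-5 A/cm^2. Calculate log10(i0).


i0 = 1.866×10^-5 A/cm^2
log10(i0) = -4.729

-4.729


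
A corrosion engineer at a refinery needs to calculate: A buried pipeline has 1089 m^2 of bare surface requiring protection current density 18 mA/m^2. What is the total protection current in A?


I = area * current density, then convert mA → A (÷1000)
I = 1089 * 18 / 1000 = 19.6 A

19.6 A


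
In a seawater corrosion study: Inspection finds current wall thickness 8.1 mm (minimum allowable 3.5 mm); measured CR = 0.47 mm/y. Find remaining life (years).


Apply the remaining-life relation: RL = (t_current − t_min) / CR
RL = (8.1 − 3.5) / 0.47 = 4.6 / 0.47 = 9.8 years

9.8 years


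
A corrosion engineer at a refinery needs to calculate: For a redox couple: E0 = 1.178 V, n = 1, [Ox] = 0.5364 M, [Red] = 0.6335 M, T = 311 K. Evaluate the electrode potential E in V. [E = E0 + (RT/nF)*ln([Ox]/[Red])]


Apply the Nernst equation: E = E0 + (RT/nF)*ln([Ox]/[Red])
Step 1: RT/nF = 8.314*311/(1*96485) = 0.02679851 V
Step 2: [Ox]/[Red] = 0.5364/0.6335 = 0.846725
Step 3: ln(0.846725) = -0.166379
Step 4: correction = 0.02679851 * -0.166379 = -0.0045 V
E = 1.178 + -0.0045 = 1.1735 V

1.1735 V


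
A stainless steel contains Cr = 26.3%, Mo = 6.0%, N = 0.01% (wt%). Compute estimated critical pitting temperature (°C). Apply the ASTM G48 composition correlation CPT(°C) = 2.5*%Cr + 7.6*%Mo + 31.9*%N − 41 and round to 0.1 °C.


Apply the ASTM G48 empirical CPT estimate: CPT(°C) = 2.5*%Cr + 7.6*%Mo + 31.9*%N − 41
2.5*26.3 = 65.75; 7.6*6.0 = 45.6; 31.9*0.01 = 0.319
CPT = 65.75 + 45.6 + 0.319 − 41 = 70.669 °C
Rounded to 0.1 °C: CPT ≈ 70.7 °C

70.7 °C


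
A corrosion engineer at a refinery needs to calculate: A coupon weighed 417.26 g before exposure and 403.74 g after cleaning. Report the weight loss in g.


Weight loss = initial − final
WL = 417.26 − 403.74 = 13.52 g

13.52 g


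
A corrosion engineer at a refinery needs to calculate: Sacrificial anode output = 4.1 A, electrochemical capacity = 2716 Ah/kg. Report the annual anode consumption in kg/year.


Annual consumption = current * hours per year / capacity
Rate = 4.1 * 8760 / 2716 = 13.2 kg/year

13.2 kg/year


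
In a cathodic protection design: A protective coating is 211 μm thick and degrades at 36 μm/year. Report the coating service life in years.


Service life = thickness / degradation rate
Life = 211 / 36 = 5.9 years

5.9 years


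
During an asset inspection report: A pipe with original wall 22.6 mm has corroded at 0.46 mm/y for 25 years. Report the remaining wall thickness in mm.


Remaining wall = original − CR × time
t = 22.6 − 0.46*25 = 22.6 − 11.5 = 11.1 mm

11.1 mm


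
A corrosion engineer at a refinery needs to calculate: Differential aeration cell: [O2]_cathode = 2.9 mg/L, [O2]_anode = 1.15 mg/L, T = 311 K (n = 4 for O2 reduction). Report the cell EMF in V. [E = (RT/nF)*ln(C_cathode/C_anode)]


Apply the Nernst concentration-cell relation: E = (RT/nF)*ln(C_cathode/C_anode)
RT/nF = 8.314*311/(4*96485) = 0.00669963 V
ln(2.9/1.15) = 0.92495
E = 0.00669963 * 0.92495 = 0.0062 V

0.0062 V


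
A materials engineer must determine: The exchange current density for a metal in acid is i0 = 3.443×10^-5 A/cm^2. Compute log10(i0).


i0 = 3.443×10^-5 A/cm^2
log10(i0) = -4.463

-4.463


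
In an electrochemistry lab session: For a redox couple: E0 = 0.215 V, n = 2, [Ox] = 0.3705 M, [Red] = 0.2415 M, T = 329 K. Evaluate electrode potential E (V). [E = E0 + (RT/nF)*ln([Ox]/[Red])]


Apply the Nernst equation: E = E0 + (RT/nF)*ln([Ox]/[Red])
Step 1: RT/nF = 8.314*329/(2*96485) = 0.01417477 V
Step 2: [Ox]/[Red] = 0.3705/0.2415 = 1.534161
Step 3: ln(1.534161) = 0.427984
Step 4: correction = 0.01417477 * 0.427984 = 0.006 V
E = 0.215 + 0.006 = 0.221 V

0.221 V


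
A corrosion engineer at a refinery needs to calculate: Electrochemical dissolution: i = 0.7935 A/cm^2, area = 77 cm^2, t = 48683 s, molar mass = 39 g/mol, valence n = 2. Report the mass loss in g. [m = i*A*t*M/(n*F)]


Apply Faraday's law: m = i*A*t*M / (n*F)
Total charge passed Q = i*A*t = 0.7935*77*48683 = 2974506.9585 C
m = Q*M/(n*F) = 2974506.9585*39/(2*96485) = 601.1596 g

601.1596 g
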